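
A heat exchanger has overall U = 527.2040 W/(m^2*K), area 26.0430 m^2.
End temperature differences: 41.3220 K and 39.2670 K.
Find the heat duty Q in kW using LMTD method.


LMTD = 40.2858 K
Q = 527.2040 * 26.0430 * 40.2858 = 553122.4943 W = 553.1225 kW

553.1225 kW


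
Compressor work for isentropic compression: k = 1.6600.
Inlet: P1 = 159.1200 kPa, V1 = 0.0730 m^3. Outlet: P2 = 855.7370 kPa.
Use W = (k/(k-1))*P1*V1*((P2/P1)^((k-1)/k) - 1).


(k-1)/k = 0.3976
(P2/P1)^exp = 1.9520
W = 2.5152 * 159.1200 * 0.0730 * (1.9520 - 1) = 27.8138 kJ

27.8138 kJ


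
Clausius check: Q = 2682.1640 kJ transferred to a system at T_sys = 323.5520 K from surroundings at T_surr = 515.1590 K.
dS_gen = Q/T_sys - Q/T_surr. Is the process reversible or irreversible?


dS_sys = 2682.1640/323.5520 = 8.2897 kJ/K
dS_surr = -2682.1640/515.1590 = -5.2065 kJ/K
dS_gen = 8.2897 - 5.2065 = 3.0833 kJ/K (irreversible)

dS_gen = 3.0833 kJ/K, irreversible


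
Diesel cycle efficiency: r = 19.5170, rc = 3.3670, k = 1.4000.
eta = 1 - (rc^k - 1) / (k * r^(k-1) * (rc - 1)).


r^(k-1) = 3.2822
rc^k = 5.4719
eta = 0.5888 = 58.8847%

58.8847%


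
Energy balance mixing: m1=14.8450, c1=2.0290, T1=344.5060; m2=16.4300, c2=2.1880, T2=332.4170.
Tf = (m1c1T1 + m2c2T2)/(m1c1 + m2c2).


num = 22326.7002
den = 66.0693
Tf = 337.9283 K

337.9283 K


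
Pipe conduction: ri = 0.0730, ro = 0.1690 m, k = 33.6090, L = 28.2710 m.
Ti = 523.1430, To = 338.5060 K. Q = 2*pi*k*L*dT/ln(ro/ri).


dT = 184.6370 K
ln(ro/ri) = 0.8394
Q = 2*pi*33.6090*28.2710*184.6370 / 0.8394 = 1313125.0328 W

1313125.0328 W


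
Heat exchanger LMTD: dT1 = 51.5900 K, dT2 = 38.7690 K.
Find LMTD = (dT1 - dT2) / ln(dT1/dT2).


dT1/dT2 = 1.3307
ln(dT1/dT2) = 0.2857
LMTD = 12.8210 / 0.2857 = 44.8747 K

44.8747 K


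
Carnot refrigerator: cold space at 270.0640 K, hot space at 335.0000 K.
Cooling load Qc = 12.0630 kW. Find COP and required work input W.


COP = 270.0640 / 64.9360 = 4.1589
W = 12.0630 / 4.1589 = 2.9005 kW

COP = 4.1589, W = 2.9005 kW


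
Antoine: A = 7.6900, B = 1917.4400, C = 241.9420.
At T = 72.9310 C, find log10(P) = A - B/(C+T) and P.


C+T = 314.8730
B/(C+T) = 6.0896
log10(P) = 7.6900 - 6.0896 = 1.6004
P = 10^1.6004 = 39.8505 mmHg

39.8505 mmHg


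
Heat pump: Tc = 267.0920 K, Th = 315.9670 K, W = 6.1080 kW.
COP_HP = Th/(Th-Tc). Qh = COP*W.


COP = 315.9670 / 48.8750 = 6.4648
Qh = 6.4648 * 6.1080 = 39.4870 kW

COP = 6.4648, Qh = 39.4870 kW


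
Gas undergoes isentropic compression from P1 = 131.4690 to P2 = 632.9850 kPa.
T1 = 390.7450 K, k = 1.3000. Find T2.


(k-1)/k = 0.2308
(P2/P1)^exp = 1.4372
T2 = 390.7450 * 1.4372 = 561.5774 K

561.5774 K


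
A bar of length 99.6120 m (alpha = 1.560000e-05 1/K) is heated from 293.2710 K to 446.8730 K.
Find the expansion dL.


dT = 153.6020 K
dL = 1.560000e-05 * 99.6120 * 153.6020 = 0.238689 m
L_final = 99.850689 m

dL = 0.238689 m


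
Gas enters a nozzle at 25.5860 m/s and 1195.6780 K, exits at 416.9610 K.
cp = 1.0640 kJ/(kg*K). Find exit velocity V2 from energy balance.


dT = 778.7170 K
2*cp*1000*dT = 1657109.7760
V1^2 = 654.6434
V2 = sqrt(1657764.4194) = 1287.5420 m/s

1287.5420 m/s


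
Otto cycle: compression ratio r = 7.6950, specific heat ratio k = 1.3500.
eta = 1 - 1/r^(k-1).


r^(k-1) = 2.0426
eta = 1 - 1/2.0426 = 0.5104 = 51.0416%

51.0416%


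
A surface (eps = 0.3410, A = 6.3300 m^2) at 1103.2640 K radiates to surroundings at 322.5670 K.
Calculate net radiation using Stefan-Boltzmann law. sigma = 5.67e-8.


T^4 = 1.4816e+12
Tsurr^4 = 1.0826e+10
Q = 0.3410 * 5.67e-8 * 6.3300 * 1.4707e+12 = 180000.5068 W

180000.5068 W


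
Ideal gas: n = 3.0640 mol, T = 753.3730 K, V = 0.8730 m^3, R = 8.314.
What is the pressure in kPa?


P = nRT/V = 3.0640 * 8.314 * 753.3730 / 0.8730
= 19191.4961 / 0.8730 = 21983.3862 Pa = 21.9834 kPa

21.9834 kPa


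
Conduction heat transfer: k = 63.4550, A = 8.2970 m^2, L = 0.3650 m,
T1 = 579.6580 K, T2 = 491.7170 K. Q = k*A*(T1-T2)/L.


dT = 87.9410 K
Q = 63.4550 * 8.2970 * 87.9410 / 0.3650 = 126848.5403 W

126848.5403 W


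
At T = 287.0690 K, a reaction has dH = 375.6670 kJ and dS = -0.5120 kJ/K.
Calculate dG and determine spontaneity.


T*dS = 287.0690 * -0.5120 = -146.9793 kJ
dG = 375.6670 + 146.9793 = 522.6463 kJ (non-spontaneous)

dG = 522.6463 kJ, non-spontaneous


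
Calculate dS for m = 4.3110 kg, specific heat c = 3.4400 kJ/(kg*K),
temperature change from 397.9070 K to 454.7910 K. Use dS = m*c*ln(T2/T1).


T2/T1 = 1.1430
ln(T2/T1) = 0.1336
dS = 4.3110 * 3.4400 * 0.1336 = 1.9816 kJ/K

1.9816 kJ/K


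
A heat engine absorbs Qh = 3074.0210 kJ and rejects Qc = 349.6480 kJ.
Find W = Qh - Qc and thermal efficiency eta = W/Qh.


W = 3074.0210 - 349.6480 = 2724.3730 kJ
eta = 2724.3730 / 3074.0210 = 0.8863 = 88.6257%

W = 2724.3730 kJ, eta = 88.6257%


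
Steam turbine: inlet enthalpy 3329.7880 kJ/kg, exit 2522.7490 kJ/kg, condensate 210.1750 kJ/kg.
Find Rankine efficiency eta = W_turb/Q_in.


W = 807.0390 kJ/kg
Q_in = 3119.6130 kJ/kg
eta = 0.2587 = 25.8698%

eta = 25.8698%


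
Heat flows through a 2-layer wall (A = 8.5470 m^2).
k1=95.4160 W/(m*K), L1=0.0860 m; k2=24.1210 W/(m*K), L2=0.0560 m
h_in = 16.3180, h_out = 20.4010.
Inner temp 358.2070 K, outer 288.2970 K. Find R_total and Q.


R_conv_in = 1/(16.3180*8.5470) = 0.0072
R_1 = 0.0860/(95.4160*8.5470) = 0.0001
R_2 = 0.0560/(24.1210*8.5470) = 0.0003
R_conv_out = 1/(20.4010*8.5470) = 0.0057
R_total = 0.0133 K/W
Q = 69.9100 / 0.0133 = 5263.4721 W

R_total = 0.0133 K/W, Q = 5263.4721 W


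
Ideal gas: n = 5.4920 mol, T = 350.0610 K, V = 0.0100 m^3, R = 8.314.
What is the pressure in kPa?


P = nRT/V = 5.4920 * 8.314 * 350.0610 / 0.0100
= 15983.9561 / 0.0100 = 1598395.6090 Pa = 1598.3956 kPa

1598.3956 kPa


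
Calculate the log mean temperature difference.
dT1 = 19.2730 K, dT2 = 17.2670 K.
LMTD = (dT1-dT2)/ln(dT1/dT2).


dT1/dT2 = 1.1162
ln(dT1/dT2) = 0.1099
LMTD = 2.0060 / 0.1099 = 18.2516 K

18.2516 K


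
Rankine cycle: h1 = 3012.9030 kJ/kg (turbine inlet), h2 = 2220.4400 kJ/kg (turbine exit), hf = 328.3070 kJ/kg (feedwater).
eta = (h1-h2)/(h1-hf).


W = 792.4630 kJ/kg
Q_in = 2684.5960 kJ/kg
eta = 0.2952 = 29.5189%

eta = 29.5189%


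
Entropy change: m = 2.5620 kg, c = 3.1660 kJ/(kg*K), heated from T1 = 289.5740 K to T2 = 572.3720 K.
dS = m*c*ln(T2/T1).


T2/T1 = 1.9766
ln(T2/T1) = 0.6814
dS = 2.5620 * 3.1660 * 0.6814 = 5.5269 kJ/K

5.5269 kJ/K


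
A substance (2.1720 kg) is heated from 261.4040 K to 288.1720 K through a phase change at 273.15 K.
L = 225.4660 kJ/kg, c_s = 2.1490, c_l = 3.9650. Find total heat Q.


Q1 (sensible, solid) = 2.1720 * 2.1490 * 11.7460 = 54.8260 kJ
Q2 (latent) = 2.1720 * 225.4660 = 489.7122 kJ
Q3 (sensible, liquid) = 2.1720 * 3.9650 * 15.0220 = 129.3692 kJ
Q_total = 673.9073 kJ

673.9073 kJ


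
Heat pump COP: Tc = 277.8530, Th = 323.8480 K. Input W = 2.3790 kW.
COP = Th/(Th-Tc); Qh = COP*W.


COP = 323.8480 / 45.9950 = 7.0409
Qh = 7.0409 * 2.3790 = 16.7504 kW

COP = 7.0409, Qh = 16.7504 kW


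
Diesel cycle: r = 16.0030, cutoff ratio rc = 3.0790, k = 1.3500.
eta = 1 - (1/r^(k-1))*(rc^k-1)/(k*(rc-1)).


r^(k-1) = 2.6392
rc^k = 4.5641
eta = 0.5188 = 51.8841%

51.8841%


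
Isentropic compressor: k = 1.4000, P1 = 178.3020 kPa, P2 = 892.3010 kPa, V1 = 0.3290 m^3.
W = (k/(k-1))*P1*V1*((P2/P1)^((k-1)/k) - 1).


(k-1)/k = 0.2857
(P2/P1)^exp = 1.5842
W = 3.5000 * 178.3020 * 0.3290 * (1.5842 - 1) = 119.9492 kJ

119.9492 kJ


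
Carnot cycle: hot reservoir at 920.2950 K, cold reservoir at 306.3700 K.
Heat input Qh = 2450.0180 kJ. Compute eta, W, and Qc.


eta = 1 - 306.3700/920.2950 = 0.6671
W = 0.6671 * 2450.0180 = 1634.3969 kJ
Qc = 2450.0180 - 1634.3969 = 815.6211 kJ

eta = 66.7096%, W = 1634.3969 kJ, Qc = 815.6211 kJ


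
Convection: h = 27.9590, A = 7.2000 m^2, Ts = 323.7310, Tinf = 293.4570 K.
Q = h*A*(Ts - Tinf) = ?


dT = 30.2740 K
Q = 27.9590 * 7.2000 * 30.2740 = 6094.3015 W

6094.3015 W


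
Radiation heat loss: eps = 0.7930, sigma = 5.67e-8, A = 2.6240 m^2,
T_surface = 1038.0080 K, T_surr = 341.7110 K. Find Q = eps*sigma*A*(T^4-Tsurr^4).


T^4 = 1.1609e+12
Tsurr^4 = 1.3634e+10
Q = 0.7930 * 5.67e-8 * 2.6240 * 1.1473e+12 = 135360.5584 W

135360.5584 W


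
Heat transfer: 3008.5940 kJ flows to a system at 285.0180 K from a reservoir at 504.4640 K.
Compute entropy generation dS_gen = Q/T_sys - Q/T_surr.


dS_sys = 3008.5940/285.0180 = 10.5558 kJ/K
dS_surr = -3008.5940/504.4640 = -5.9639 kJ/K
dS_gen = 10.5558 - 5.9639 = 4.5919 kJ/K (irreversible)

dS_gen = 4.5919 kJ/K, irreversible


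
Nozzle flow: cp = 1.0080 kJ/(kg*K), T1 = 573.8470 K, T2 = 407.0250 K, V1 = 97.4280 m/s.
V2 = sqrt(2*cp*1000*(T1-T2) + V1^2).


dT = 166.8220 K
2*cp*1000*dT = 336313.1520
V1^2 = 9492.2152
V2 = sqrt(345805.3672) = 588.0522 m/s

588.0522 m/s


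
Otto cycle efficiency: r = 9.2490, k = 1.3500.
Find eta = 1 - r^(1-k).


r^(k-1) = 2.1784
eta = 1 - 1/2.1784 = 0.5409 = 54.0943%

54.0943%


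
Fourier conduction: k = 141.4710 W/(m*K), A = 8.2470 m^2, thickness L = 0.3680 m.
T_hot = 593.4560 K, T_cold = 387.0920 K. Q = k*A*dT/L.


dT = 206.3640 K
Q = 141.4710 * 8.2470 * 206.3640 / 0.3680 = 654258.7455 W

654258.7455 W


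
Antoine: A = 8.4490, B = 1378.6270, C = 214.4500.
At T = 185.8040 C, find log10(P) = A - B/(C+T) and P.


C+T = 400.2540
B/(C+T) = 3.4444
log10(P) = 8.4490 - 3.4444 = 5.0046
P = 10^5.0046 = 101069.3986 mmHg

101069.3986 mmHg


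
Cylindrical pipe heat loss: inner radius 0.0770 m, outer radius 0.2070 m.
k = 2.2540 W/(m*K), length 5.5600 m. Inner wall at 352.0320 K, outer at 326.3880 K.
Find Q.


dT = 25.6440 K
ln(ro/ri) = 0.9889
Q = 2*pi*2.2540*5.5600*25.6440 / 0.9889 = 2041.9076 W

2041.9076 W


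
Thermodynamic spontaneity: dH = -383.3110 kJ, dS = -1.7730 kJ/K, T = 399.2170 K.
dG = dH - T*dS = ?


T*dS = 399.2170 * -1.7730 = -707.8117 kJ
dG = -383.3110 + 707.8117 = 324.5007 kJ (non-spontaneous)

dG = 324.5007 kJ, non-spontaneous


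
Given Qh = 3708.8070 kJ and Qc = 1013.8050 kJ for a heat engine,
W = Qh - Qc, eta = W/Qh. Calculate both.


W = 3708.8070 - 1013.8050 = 2695.0020 kJ
eta = 2695.0020 / 3708.8070 = 0.7266 = 72.6649%

W = 2695.0020 kJ, eta = 72.6649%


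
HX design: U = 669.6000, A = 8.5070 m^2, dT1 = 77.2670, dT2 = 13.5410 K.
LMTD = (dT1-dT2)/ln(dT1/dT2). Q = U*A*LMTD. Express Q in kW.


LMTD = 36.5917 K
Q = 669.6000 * 8.5070 * 36.5917 = 208436.5504 W = 208.4366 kW

208.4366 kW


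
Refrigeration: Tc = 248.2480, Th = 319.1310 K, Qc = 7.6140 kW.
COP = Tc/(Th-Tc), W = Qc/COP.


COP = 248.2480 / 70.8830 = 3.5022
W = 7.6140 / 3.5022 = 2.1740 kW

COP = 3.5022, W = 2.1740 kW


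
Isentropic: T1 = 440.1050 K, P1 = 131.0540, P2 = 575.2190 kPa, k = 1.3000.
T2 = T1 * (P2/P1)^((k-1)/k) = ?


(k-1)/k = 0.2308
(P2/P1)^exp = 1.4068
T2 = 440.1050 * 1.4068 = 619.1538 K

619.1538 K


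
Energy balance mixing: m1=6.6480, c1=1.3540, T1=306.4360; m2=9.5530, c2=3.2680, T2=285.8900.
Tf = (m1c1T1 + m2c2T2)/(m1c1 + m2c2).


num = 11683.6088
den = 40.2206
Tf = 290.4882 K

290.4882 K


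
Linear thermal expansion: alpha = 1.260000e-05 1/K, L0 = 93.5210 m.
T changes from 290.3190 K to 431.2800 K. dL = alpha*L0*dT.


dT = 140.9610 K
dL = 1.260000e-05 * 93.5210 * 140.9610 = 0.166103 m
L_final = 93.687103 m

dL = 0.166103 m


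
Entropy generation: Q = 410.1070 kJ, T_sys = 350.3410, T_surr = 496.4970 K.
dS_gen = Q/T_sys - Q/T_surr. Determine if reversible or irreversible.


dS_sys = 410.1070/350.3410 = 1.1706 kJ/K
dS_surr = -410.1070/496.4970 = -0.8260 kJ/K
dS_gen = 1.1706 - 0.8260 = 0.3446 kJ/K (irreversible)

dS_gen = 0.3446 kJ/K, irreversible


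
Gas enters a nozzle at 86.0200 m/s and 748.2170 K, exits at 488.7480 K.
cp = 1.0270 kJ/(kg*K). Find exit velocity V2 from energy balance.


dT = 259.4690 K
2*cp*1000*dT = 532949.3260
V1^2 = 7399.4404
V2 = sqrt(540348.7664) = 735.0842 m/s

735.0842 m/s


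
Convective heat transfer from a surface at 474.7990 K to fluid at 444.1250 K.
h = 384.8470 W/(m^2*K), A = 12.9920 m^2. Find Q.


dT = 30.6740 K
Q = 384.8470 * 12.9920 * 30.6740 = 153367.9210 W

153367.9210 W


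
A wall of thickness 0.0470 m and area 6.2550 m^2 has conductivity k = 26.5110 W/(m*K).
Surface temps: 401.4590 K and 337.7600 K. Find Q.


dT = 63.6990 K
Q = 26.5110 * 6.2550 * 63.6990 / 0.0470 = 224744.0383 W

224744.0383 W


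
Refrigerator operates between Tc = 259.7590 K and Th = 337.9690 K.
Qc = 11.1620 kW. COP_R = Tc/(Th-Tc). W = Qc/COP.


COP = 259.7590 / 78.2100 = 3.3213
W = 11.1620 / 3.3213 = 3.3607 kW

COP = 3.3213, W = 3.3607 kW


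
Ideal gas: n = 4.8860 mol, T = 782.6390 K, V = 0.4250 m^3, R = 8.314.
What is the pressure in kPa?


P = nRT/V = 4.8860 * 8.314 * 782.6390 / 0.4250
= 31792.5211 / 0.4250 = 74805.9320 Pa = 74.8059 kPa

74.8059 kPa


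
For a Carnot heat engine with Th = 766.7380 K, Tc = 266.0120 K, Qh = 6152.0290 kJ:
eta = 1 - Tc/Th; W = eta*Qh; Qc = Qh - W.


eta = 1 - 266.0120/766.7380 = 0.6531
W = 0.6531 * 6152.0290 = 4017.6447 kJ
Qc = 6152.0290 - 4017.6447 = 2134.3843 kJ

eta = 65.3060%, W = 4017.6447 kJ, Qc = 2134.3843 kJ


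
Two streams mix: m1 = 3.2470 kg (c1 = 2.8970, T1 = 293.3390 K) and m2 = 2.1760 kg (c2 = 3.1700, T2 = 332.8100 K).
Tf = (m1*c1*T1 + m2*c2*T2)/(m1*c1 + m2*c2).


num = 5055.0074
den = 16.3045
Tf = 310.0380 K

310.0380 K


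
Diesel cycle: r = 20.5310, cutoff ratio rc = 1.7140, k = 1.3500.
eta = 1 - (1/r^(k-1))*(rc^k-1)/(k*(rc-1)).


r^(k-1) = 2.8797
rc^k = 2.0697
eta = 0.6146 = 61.4610%

61.4610%


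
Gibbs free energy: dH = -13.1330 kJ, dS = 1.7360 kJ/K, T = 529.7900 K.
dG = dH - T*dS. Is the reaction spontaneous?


T*dS = 529.7900 * 1.7360 = 919.7154 kJ
dG = -13.1330 - 919.7154 = -932.8484 kJ (spontaneous)

dG = -932.8484 kJ, spontaneous


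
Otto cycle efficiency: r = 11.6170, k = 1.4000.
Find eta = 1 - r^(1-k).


r^(k-1) = 2.6671
eta = 1 - 1/2.6671 = 0.6251 = 62.5059%

62.5059%


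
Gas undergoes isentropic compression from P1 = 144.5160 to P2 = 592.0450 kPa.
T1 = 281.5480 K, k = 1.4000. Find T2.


(k-1)/k = 0.2857
(P2/P1)^exp = 1.4962
T2 = 281.5480 * 1.4962 = 421.2452 K

421.2452 K


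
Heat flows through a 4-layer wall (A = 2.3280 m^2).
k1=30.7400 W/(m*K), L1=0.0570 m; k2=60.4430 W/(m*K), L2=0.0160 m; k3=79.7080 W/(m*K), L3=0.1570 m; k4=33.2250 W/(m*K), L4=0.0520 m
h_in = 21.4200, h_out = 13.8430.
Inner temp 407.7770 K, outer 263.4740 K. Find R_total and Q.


R_conv_in = 1/(21.4200*2.3280) = 0.0201
R_1 = 0.0570/(30.7400*2.3280) = 0.0008
R_2 = 0.0160/(60.4430*2.3280) = 0.0001
R_3 = 0.1570/(79.7080*2.3280) = 0.0008
R_4 = 0.0520/(33.2250*2.3280) = 0.0007
R_conv_out = 1/(13.8430*2.3280) = 0.0310
R_total = 0.0535 K/W
Q = 144.3030 / 0.0535 = 2696.6078 W

R_total = 0.0535 K/W, Q = 2696.6078 W


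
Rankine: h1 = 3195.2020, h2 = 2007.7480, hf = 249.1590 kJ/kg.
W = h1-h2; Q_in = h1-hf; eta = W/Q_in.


W = 1187.4540 kJ/kg
Q_in = 2946.0430 kJ/kg
eta = 0.4031 = 40.3067%

eta = 40.3067%


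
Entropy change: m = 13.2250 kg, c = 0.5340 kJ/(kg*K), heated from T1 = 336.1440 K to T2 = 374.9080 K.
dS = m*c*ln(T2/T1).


T2/T1 = 1.1153
ln(T2/T1) = 0.1091
dS = 13.2250 * 0.5340 * 0.1091 = 0.7708 kJ/K

0.7708 kJ/K


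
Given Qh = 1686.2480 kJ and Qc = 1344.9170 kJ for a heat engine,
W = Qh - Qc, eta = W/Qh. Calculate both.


W = 1686.2480 - 1344.9170 = 341.3310 kJ
eta = 341.3310 / 1686.2480 = 0.2024 = 20.2420%

W = 341.3310 kJ, eta = 20.2420%


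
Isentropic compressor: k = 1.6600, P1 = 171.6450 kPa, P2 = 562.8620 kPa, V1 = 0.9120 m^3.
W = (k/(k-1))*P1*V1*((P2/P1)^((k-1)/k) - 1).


(k-1)/k = 0.3976
(P2/P1)^exp = 1.6035
W = 2.5152 * 171.6450 * 0.9120 * (1.6035 - 1) = 237.6064 kJ

237.6064 kJ


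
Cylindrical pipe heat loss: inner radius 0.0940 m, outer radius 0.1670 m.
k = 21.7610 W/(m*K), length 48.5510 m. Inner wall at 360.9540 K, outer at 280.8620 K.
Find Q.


dT = 80.0920 K
ln(ro/ri) = 0.5747
Q = 2*pi*21.7610*48.5510*80.0920 / 0.5747 = 925135.9790 W

925135.9790 W


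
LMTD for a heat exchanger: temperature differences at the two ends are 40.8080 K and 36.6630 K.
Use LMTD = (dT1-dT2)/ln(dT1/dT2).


dT1/dT2 = 1.1131
ln(dT1/dT2) = 0.1071
LMTD = 4.1450 / 0.1071 = 38.6985 K

38.6985 K


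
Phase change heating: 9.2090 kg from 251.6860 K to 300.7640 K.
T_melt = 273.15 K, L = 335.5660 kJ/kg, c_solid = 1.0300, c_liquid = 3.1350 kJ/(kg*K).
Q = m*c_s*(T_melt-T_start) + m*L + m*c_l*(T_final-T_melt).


Q1 (sensible, solid) = 9.2090 * 1.0300 * 21.4640 = 203.5918 kJ
Q2 (latent) = 9.2090 * 335.5660 = 3090.2273 kJ
Q3 (sensible, liquid) = 9.2090 * 3.1350 * 27.6140 = 797.2221 kJ
Q_total = 4091.0412 kJ

4091.0412 kJ


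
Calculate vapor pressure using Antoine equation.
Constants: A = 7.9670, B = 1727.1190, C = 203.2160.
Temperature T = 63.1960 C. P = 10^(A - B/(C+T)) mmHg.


C+T = 266.4120
B/(C+T) = 6.4829
log10(P) = 7.9670 - 6.4829 = 1.4841
P = 10^1.4841 = 30.4869 mmHg

30.4869 mmHg


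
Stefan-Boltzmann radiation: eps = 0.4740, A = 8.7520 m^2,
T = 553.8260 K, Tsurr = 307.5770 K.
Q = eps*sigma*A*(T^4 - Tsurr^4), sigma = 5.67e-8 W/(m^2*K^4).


T^4 = 9.4079e+10
Tsurr^4 = 8.9498e+09
Q = 0.4740 * 5.67e-8 * 8.7520 * 8.5129e+10 = 20023.8591 W

20023.8591 W


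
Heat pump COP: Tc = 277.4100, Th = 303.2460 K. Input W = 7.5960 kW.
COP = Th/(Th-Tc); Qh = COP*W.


COP = 303.2460 / 25.8360 = 11.7373
Qh = 11.7373 * 7.5960 = 89.1569 kW

COP = 11.7373, Qh = 89.1569 kW


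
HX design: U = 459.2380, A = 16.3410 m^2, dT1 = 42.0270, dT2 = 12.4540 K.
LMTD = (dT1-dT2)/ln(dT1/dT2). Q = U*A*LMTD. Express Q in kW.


LMTD = 24.3145 K
Q = 459.2380 * 16.3410 * 24.3145 = 182465.8893 W = 182.4659 kW

182.4659 kW


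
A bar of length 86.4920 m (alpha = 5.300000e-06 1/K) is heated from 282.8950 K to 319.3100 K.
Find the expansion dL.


dT = 36.4150 K
dL = 5.300000e-06 * 86.4920 * 36.4150 = 0.016693 m
L_final = 86.508693 m

dL = 0.016693 m


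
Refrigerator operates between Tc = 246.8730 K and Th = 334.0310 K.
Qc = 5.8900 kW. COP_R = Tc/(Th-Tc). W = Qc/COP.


COP = 246.8730 / 87.1580 = 2.8325
W = 5.8900 / 2.8325 = 2.0795 kW

COP = 2.8325, W = 2.0795 kW


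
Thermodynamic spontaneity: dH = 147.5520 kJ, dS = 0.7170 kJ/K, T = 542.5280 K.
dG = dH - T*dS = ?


T*dS = 542.5280 * 0.7170 = 388.9926 kJ
dG = 147.5520 - 388.9926 = -241.4406 kJ (spontaneous)

dG = -241.4406 kJ, spontaneous


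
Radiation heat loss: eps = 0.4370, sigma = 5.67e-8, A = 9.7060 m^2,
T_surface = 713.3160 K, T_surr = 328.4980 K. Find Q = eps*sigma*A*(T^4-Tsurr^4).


T^4 = 2.5890e+11
Tsurr^4 = 1.1645e+10
Q = 0.4370 * 5.67e-8 * 9.7060 * 2.4725e+11 = 59462.8723 W

59462.8723 W


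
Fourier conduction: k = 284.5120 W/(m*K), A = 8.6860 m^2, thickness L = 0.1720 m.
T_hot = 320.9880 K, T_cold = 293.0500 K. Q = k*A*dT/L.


dT = 27.9380 K
Q = 284.5120 * 8.6860 * 27.9380 / 0.1720 = 401409.1609 W

401409.1609 W


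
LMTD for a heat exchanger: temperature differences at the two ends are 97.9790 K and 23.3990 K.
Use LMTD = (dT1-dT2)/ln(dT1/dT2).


dT1/dT2 = 4.1873
ln(dT1/dT2) = 1.4321
LMTD = 74.5800 / 1.4321 = 52.0788 K

52.0788 K


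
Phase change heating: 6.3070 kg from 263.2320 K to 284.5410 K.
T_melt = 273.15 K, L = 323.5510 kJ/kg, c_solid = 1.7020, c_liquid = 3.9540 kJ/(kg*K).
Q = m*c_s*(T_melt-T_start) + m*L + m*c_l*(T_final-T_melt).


Q1 (sensible, solid) = 6.3070 * 1.7020 * 9.9180 = 106.4649 kJ
Q2 (latent) = 6.3070 * 323.5510 = 2040.6362 kJ
Q3 (sensible, liquid) = 6.3070 * 3.9540 * 11.3910 = 284.0674 kJ
Q_total = 2431.1684 kJ

2431.1684 kJ


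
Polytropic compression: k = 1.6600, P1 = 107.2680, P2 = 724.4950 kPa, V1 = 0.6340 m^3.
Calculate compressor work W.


(k-1)/k = 0.3976
(P2/P1)^exp = 2.1371
W = 2.5152 * 107.2680 * 0.6340 * (2.1371 - 1) = 194.5031 kJ

194.5031 kJ


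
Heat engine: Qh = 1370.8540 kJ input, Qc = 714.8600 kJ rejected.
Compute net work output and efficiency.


W = 1370.8540 - 714.8600 = 655.9940 kJ
eta = 655.9940 / 1370.8540 = 0.4785 = 47.8529%

W = 655.9940 kJ, eta = 47.8529%


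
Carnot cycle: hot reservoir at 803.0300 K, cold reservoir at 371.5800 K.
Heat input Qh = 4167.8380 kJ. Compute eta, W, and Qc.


eta = 1 - 371.5800/803.0300 = 0.5373
W = 0.5373 * 4167.8380 = 2239.2858 kJ
Qc = 4167.8380 - 2239.2858 = 1928.5522 kJ

eta = 53.7278%, W = 2239.2858 kJ, Qc = 1928.5522 kJ


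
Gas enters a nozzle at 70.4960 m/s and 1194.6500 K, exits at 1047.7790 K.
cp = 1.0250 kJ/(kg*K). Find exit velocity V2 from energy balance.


dT = 146.8710 K
2*cp*1000*dT = 301085.5500
V1^2 = 4969.6860
V2 = sqrt(306055.2360) = 553.2226 m/s

553.2226 m/s


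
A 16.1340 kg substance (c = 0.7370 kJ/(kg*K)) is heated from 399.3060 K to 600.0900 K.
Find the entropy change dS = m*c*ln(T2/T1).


T2/T1 = 1.5028
ln(T2/T1) = 0.4074
dS = 16.1340 * 0.7370 * 0.4074 = 4.8437 kJ/K

4.8437 kJ/K


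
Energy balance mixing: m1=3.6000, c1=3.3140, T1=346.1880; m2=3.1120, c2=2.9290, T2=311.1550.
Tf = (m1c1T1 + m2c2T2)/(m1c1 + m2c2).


num = 6966.3541
den = 21.0454
Tf = 331.0148 K

331.0148 K


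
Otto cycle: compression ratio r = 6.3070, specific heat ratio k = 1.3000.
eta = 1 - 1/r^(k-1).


r^(k-1) = 1.7376
eta = 1 - 1/1.7376 = 0.4245 = 42.4490%

42.4490%


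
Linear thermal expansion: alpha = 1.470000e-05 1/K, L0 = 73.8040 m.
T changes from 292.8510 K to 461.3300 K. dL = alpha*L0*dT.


dT = 168.4790 K
dL = 1.470000e-05 * 73.8040 * 168.4790 = 0.182786 m
L_final = 73.986786 m

dL = 0.182786 m


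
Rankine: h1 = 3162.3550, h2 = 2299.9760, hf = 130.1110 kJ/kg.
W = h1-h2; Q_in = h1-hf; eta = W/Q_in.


W = 862.3790 kJ/kg
Q_in = 3032.2440 kJ/kg
eta = 0.2844 = 28.4403%

eta = 28.4403%


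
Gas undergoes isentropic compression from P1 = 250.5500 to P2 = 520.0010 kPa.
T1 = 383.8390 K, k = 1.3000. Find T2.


(k-1)/k = 0.2308
(P2/P1)^exp = 1.1835
T2 = 383.8390 * 1.1835 = 454.2849 K

454.2849 K


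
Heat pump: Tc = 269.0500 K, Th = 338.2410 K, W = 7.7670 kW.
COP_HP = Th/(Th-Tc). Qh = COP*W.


COP = 338.2410 / 69.1910 = 4.8885
Qh = 4.8885 * 7.7670 = 37.9691 kW

COP = 4.8885, Qh = 37.9691 kW


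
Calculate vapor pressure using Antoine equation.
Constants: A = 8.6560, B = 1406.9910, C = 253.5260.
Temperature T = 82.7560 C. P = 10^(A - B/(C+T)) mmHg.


C+T = 336.2820
B/(C+T) = 4.1840
log10(P) = 8.6560 - 4.1840 = 4.4720
P = 10^4.4720 = 29650.9304 mmHg

29650.9304 mmHg


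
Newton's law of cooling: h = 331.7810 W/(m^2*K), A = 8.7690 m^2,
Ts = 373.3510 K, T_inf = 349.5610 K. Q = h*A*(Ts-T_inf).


dT = 23.7900 K
Q = 331.7810 * 8.7690 * 23.7900 = 69214.3307 W

69214.3307 W


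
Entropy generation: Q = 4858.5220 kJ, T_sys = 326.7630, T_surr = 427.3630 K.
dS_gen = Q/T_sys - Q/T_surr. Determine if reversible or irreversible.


dS_sys = 4858.5220/326.7630 = 14.8686 kJ/K
dS_surr = -4858.5220/427.3630 = -11.3686 kJ/K
dS_gen = 14.8686 - 11.3686 = 3.5000 kJ/K (irreversible)

dS_gen = 3.5000 kJ/K, irreversible


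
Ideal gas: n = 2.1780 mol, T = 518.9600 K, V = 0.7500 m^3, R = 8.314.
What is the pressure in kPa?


P = nRT/V = 2.1780 * 8.314 * 518.9600 / 0.7500
= 9397.2716 / 0.7500 = 12529.6955 Pa = 12.5297 kPa

12.5297 kPa


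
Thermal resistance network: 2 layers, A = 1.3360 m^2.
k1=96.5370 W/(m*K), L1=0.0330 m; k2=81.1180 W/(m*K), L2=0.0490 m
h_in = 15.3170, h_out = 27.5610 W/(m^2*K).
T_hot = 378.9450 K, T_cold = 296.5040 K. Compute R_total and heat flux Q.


R_conv_in = 1/(15.3170*1.3360) = 0.0489
R_1 = 0.0330/(96.5370*1.3360) = 0.0003
R_2 = 0.0490/(81.1180*1.3360) = 0.0005
R_conv_out = 1/(27.5610*1.3360) = 0.0272
R_total = 0.0767 K/W
Q = 82.4410 / 0.0767 = 1074.3805 W

R_total = 0.0767 K/W, Q = 1074.3805 W


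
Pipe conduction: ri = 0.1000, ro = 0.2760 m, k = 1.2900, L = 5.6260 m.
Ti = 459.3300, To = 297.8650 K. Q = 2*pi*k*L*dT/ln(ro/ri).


dT = 161.4650 K
ln(ro/ri) = 1.0152
Q = 2*pi*1.2900*5.6260*161.4650 / 1.0152 = 7252.4204 W

7252.4204 W


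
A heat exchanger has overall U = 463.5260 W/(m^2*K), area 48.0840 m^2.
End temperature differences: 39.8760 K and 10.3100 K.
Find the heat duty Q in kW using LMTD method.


LMTD = 21.8577 K
Q = 463.5260 * 48.0840 * 21.8577 = 487167.7195 W = 487.1677 kW

487.1677 kW


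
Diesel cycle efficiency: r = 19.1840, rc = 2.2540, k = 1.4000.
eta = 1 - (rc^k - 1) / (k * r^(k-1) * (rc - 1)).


r^(k-1) = 3.2597
rc^k = 3.1199
eta = 0.6296 = 62.9570%

62.9570%


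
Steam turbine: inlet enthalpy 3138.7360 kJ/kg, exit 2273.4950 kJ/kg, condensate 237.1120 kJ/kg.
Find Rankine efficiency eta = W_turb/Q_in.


W = 865.2410 kJ/kg
Q_in = 2901.6240 kJ/kg
eta = 0.2982 = 29.8192%

eta = 29.8192%


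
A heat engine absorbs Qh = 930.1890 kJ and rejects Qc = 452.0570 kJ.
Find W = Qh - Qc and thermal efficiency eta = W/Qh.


W = 930.1890 - 452.0570 = 478.1320 kJ
eta = 478.1320 / 930.1890 = 0.5140 = 51.4016%

W = 478.1320 kJ, eta = 51.4016%


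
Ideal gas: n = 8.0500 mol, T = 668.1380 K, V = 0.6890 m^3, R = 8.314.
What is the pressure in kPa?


P = nRT/V = 8.0500 * 8.314 * 668.1380 / 0.6890
= 44716.9396 / 0.6890 = 64901.2186 Pa = 64.9012 kPa

64.9012 kPa


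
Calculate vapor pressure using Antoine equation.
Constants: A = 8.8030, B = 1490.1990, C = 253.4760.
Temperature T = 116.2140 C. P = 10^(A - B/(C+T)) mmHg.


C+T = 369.6900
B/(C+T) = 4.0309
log10(P) = 8.8030 - 4.0309 = 4.7721
P = 10^4.7721 = 59164.0451 mmHg

59164.0451 mmHg


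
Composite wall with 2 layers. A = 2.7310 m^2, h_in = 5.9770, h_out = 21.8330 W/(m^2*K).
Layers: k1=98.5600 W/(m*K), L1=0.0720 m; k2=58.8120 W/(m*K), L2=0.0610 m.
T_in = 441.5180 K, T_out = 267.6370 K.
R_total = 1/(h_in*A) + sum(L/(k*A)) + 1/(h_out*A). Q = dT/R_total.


R_conv_in = 1/(5.9770*2.7310) = 0.0613
R_1 = 0.0720/(98.5600*2.7310) = 0.0003
R_2 = 0.0610/(58.8120*2.7310) = 0.0004
R_conv_out = 1/(21.8330*2.7310) = 0.0168
R_total = 0.0787 K/W
Q = 173.8810 / 0.0787 = 2209.9475 W

R_total = 0.0787 K/W, Q = 2209.9475 W


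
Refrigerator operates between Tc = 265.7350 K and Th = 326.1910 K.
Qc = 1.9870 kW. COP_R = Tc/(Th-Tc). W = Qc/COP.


COP = 265.7350 / 60.4560 = 4.3955
W = 1.9870 / 4.3955 = 0.4521 kW

COP = 4.3955, W = 0.4521 kW


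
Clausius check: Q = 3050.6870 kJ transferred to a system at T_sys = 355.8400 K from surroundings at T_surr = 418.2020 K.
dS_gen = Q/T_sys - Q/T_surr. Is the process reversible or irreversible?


dS_sys = 3050.6870/355.8400 = 8.5732 kJ/K
dS_surr = -3050.6870/418.2020 = -7.2948 kJ/K
dS_gen = 8.5732 - 7.2948 = 1.2784 kJ/K (irreversible)

dS_gen = 1.2784 kJ/K, irreversible


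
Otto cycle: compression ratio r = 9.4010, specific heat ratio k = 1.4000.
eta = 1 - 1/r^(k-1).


r^(k-1) = 2.4506
eta = 1 - 1/2.4506 = 0.5919 = 59.1934%

59.1934%


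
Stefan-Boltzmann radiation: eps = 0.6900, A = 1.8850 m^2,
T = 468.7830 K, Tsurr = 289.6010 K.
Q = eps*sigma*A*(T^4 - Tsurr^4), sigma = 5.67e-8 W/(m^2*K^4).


T^4 = 4.8293e+10
Tsurr^4 = 7.0340e+09
Q = 0.6900 * 5.67e-8 * 1.8850 * 4.1259e+10 = 3042.7505 W

3042.7505 W


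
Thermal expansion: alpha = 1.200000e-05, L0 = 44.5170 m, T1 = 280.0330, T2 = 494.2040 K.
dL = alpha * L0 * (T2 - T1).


dT = 214.1710 K
dL = 1.200000e-05 * 44.5170 * 214.1710 = 0.114411 m
L_final = 44.631411 m

dL = 0.114411 m


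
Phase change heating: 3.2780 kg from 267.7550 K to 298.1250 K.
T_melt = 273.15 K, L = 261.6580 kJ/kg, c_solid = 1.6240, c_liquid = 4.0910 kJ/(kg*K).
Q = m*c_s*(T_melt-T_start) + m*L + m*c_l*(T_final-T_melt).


Q1 (sensible, solid) = 3.2780 * 1.6240 * 5.3950 = 28.7201 kJ
Q2 (latent) = 3.2780 * 261.6580 = 857.7149 kJ
Q3 (sensible, liquid) = 3.2780 * 4.0910 * 24.9750 = 334.9222 kJ
Q_total = 1221.3572 kJ

1221.3572 kJ


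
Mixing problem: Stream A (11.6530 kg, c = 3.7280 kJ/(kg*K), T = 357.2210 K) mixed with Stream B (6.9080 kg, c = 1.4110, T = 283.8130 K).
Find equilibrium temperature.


num = 18284.9105
den = 53.1896
Tf = 343.7687 K

343.7687 K


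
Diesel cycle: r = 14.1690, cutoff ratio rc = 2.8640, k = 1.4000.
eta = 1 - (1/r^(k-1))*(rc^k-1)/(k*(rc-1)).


r^(k-1) = 2.8876
rc^k = 4.3628
eta = 0.5537 = 55.3741%

55.3741%


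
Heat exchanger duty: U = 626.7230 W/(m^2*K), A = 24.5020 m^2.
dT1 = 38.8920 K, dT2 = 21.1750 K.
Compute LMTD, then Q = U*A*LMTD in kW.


LMTD = 29.1414 K
Q = 626.7230 * 24.5020 * 29.1414 = 447493.8890 W = 447.4939 kW

447.4939 kW


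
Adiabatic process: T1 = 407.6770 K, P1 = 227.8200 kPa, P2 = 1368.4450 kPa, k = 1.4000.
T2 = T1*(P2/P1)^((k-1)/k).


(k-1)/k = 0.2857
(P2/P1)^exp = 1.6690
T2 = 407.6770 * 1.6690 = 680.4301 K

680.4301 K


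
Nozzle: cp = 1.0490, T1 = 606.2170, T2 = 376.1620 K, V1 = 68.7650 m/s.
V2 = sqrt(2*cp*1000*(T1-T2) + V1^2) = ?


dT = 230.0550 K
2*cp*1000*dT = 482655.3900
V1^2 = 4728.6252
V2 = sqrt(487384.0152) = 698.1289 m/s

698.1289 m/s


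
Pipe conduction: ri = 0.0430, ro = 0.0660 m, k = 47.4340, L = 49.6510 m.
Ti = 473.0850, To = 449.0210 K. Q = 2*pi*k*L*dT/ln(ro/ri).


dT = 24.0640 K
ln(ro/ri) = 0.4285
Q = 2*pi*47.4340*49.6510*24.0640 / 0.4285 = 831114.0034 W

831114.0034 W


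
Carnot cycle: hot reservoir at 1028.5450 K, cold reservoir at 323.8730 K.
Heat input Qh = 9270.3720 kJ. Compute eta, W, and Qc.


eta = 1 - 323.8730/1028.5450 = 0.6851
W = 0.6851 * 9270.3720 = 6351.2744 kJ
Qc = 9270.3720 - 6351.2744 = 2919.0976 kJ

eta = 68.5115%, W = 6351.2744 kJ, Qc = 2919.0976 kJ


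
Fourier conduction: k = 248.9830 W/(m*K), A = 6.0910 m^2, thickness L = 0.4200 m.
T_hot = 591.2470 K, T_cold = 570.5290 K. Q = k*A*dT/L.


dT = 20.7180 K
Q = 248.9830 * 6.0910 * 20.7180 / 0.4200 = 74809.5140 W

74809.5140 W


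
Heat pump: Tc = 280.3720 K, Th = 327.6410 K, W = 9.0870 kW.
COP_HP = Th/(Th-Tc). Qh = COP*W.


COP = 327.6410 / 47.2690 = 6.9314
Qh = 6.9314 * 9.0870 = 62.9858 kW

COP = 6.9314, Qh = 62.9858 kW


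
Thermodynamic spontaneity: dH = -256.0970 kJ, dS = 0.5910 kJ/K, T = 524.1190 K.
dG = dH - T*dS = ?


T*dS = 524.1190 * 0.5910 = 309.7543 kJ
dG = -256.0970 - 309.7543 = -565.8513 kJ (spontaneous)

dG = -565.8513 kJ, spontaneous


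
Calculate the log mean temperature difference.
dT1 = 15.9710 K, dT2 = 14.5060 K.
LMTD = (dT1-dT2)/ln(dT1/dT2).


dT1/dT2 = 1.1010
ln(dT1/dT2) = 0.0962
LMTD = 1.4650 / 0.0962 = 15.2268 K

15.2268 K


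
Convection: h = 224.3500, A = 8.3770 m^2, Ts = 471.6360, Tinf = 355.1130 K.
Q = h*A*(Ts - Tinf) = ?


dT = 116.5230 K
Q = 224.3500 * 8.3770 * 116.5230 = 218990.9899 W

218990.9899 W


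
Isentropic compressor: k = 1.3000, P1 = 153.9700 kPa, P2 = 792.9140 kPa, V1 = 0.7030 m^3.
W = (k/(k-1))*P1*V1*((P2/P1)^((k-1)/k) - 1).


(k-1)/k = 0.2308
(P2/P1)^exp = 1.4597
W = 4.3333 * 153.9700 * 0.7030 * (1.4597 - 1) = 215.6126 kJ

215.6126 kJ


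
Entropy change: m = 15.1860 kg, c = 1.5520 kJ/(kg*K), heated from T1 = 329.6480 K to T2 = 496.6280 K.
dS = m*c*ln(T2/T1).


T2/T1 = 1.5065
ln(T2/T1) = 0.4098
dS = 15.1860 * 1.5520 * 0.4098 = 9.6588 kJ/K

9.6588 kJ/K


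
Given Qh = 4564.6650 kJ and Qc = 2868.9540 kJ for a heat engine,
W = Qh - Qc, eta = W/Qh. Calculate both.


W = 4564.6650 - 2868.9540 = 1695.7110 kJ
eta = 1695.7110 / 4564.6650 = 0.3715 = 37.1486%

W = 1695.7110 kJ, eta = 37.1486%


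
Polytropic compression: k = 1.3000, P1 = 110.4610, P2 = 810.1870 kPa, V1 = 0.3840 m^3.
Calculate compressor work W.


(k-1)/k = 0.2308
(P2/P1)^exp = 1.5838
W = 4.3333 * 110.4610 * 0.3840 * (1.5838 - 1) = 107.3079 kJ

107.3079 kJ


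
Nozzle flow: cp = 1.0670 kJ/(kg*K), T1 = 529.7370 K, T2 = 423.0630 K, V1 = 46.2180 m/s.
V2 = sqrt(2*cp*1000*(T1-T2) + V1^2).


dT = 106.6740 K
2*cp*1000*dT = 227642.3160
V1^2 = 2136.1035
V2 = sqrt(229778.4195) = 479.3521 m/s

479.3521 m/s


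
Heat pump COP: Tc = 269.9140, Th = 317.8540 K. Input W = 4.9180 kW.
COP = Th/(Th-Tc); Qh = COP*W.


COP = 317.8540 / 47.9400 = 6.6302
Qh = 6.6302 * 4.9180 = 32.6076 kW

COP = 6.6302, Qh = 32.6076 kW


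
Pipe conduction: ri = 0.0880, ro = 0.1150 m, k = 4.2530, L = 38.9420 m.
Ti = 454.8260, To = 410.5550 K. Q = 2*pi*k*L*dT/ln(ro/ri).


dT = 44.2710 K
ln(ro/ri) = 0.2676
Q = 2*pi*4.2530*38.9420*44.2710 / 0.2676 = 172160.8236 W

172160.8236 W


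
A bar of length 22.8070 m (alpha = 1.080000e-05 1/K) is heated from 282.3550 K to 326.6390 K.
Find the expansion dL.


dT = 44.2840 K
dL = 1.080000e-05 * 22.8070 * 44.2840 = 0.010908 m
L_final = 22.817908 m

dL = 0.010908 m


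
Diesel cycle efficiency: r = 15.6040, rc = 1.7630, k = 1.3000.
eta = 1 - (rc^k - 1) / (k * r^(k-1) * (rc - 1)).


r^(k-1) = 2.2802
rc^k = 2.0899
eta = 0.5181 = 51.8105%

51.8105%


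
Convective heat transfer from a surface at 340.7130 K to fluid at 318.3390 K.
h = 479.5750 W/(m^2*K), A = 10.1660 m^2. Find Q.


dT = 22.3740 K
Q = 479.5750 * 10.1660 * 22.3740 = 109081.2923 W

109081.2923 W


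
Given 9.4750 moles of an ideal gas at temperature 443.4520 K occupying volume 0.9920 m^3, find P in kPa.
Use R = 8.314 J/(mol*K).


P = nRT/V = 9.4750 * 8.314 * 443.4520 / 0.9920
= 34932.9978 / 0.9920 = 35214.7155 Pa = 35.2147 kPa

35.2147 kPa


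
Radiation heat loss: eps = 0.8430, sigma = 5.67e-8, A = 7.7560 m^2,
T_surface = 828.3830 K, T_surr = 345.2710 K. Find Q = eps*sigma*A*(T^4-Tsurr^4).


T^4 = 4.7090e+11
Tsurr^4 = 1.4212e+10
Q = 0.8430 * 5.67e-8 * 7.7560 * 4.5668e+11 = 169302.8976 W

169302.8976 W


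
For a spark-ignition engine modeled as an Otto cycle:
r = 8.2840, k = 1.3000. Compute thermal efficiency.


r^(k-1) = 1.8857
eta = 1 - 1/1.8857 = 0.4697 = 46.9692%

46.9692%


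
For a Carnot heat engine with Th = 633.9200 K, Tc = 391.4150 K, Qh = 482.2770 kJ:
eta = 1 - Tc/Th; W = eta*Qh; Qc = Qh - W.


eta = 1 - 391.4150/633.9200 = 0.3825
W = 0.3825 * 482.2770 = 184.4942 kJ
Qc = 482.2770 - 184.4942 = 297.7828 kJ

eta = 38.2548%, W = 184.4942 kJ, Qc = 297.7828 kJ


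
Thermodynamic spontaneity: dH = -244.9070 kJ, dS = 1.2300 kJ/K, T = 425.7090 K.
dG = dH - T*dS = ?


T*dS = 425.7090 * 1.2300 = 523.6221 kJ
dG = -244.9070 - 523.6221 = -768.5291 kJ (spontaneous)

dG = -768.5291 kJ, spontaneous


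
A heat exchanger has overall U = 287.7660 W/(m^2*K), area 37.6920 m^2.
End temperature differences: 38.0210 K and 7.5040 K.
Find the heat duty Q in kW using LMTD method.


LMTD = 18.8063 K
Q = 287.7660 * 37.6920 * 18.8063 = 203981.8914 W = 203.9819 kW

203.9819 kW


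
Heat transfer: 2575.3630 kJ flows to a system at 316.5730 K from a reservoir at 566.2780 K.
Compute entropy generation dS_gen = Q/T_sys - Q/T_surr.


dS_sys = 2575.3630/316.5730 = 8.1351 kJ/K
dS_surr = -2575.3630/566.2780 = -4.5479 kJ/K
dS_gen = 8.1351 - 4.5479 = 3.5873 kJ/K (irreversible)

dS_gen = 3.5873 kJ/K, irreversible


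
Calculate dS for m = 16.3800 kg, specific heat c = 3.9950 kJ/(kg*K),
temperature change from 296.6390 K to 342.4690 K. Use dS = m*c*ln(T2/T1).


T2/T1 = 1.1545
ln(T2/T1) = 0.1437
dS = 16.3800 * 3.9950 * 0.1437 = 9.4012 kJ/K

9.4012 kJ/K


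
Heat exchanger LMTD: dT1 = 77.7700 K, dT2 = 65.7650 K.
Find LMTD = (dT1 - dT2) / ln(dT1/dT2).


dT1/dT2 = 1.1825
ln(dT1/dT2) = 0.1677
LMTD = 12.0050 / 0.1677 = 71.5998 K

71.5998 K


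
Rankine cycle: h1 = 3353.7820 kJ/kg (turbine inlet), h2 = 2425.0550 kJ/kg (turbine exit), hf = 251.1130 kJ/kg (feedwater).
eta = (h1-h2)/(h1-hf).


W = 928.7270 kJ/kg
Q_in = 3102.6690 kJ/kg
eta = 0.2993 = 29.9332%

eta = 29.9332%


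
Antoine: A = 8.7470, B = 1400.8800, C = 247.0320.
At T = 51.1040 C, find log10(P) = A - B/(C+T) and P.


C+T = 298.1360
B/(C+T) = 4.6988
log10(P) = 8.7470 - 4.6988 = 4.0482
P = 10^4.0482 = 11173.9010 mmHg

11173.9010 mmHg


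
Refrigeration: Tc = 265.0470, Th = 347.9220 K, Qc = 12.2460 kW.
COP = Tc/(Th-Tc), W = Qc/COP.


COP = 265.0470 / 82.8750 = 3.1982
W = 12.2460 / 3.1982 = 3.8291 kW

COP = 3.1982, W = 3.8291 kW


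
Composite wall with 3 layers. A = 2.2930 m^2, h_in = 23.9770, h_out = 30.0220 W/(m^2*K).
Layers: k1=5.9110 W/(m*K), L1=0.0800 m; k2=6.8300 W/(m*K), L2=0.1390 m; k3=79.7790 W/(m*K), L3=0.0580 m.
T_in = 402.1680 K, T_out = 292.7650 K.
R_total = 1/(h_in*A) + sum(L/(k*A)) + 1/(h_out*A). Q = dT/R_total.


R_conv_in = 1/(23.9770*2.2930) = 0.0182
R_1 = 0.0800/(5.9110*2.2930) = 0.0059
R_2 = 0.1390/(6.8300*2.2930) = 0.0089
R_3 = 0.0580/(79.7790*2.2930) = 0.0003
R_conv_out = 1/(30.0220*2.2930) = 0.0145
R_total = 0.0478 K/W
Q = 109.4030 / 0.0478 = 2288.2932 W

R_total = 0.0478 K/W, Q = 2288.2932 W


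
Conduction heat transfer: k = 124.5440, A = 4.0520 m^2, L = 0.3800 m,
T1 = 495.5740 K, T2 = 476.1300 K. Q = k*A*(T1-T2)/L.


dT = 19.4440 K
Q = 124.5440 * 4.0520 * 19.4440 / 0.3800 = 25822.2608 W

25822.2608 W


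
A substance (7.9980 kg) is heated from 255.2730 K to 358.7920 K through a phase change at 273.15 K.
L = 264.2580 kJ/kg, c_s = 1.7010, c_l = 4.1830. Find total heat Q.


Q1 (sensible, solid) = 7.9980 * 1.7010 * 17.8770 = 243.2094 kJ
Q2 (latent) = 7.9980 * 264.2580 = 2113.5355 kJ
Q3 (sensible, liquid) = 7.9980 * 4.1830 * 85.6420 = 2865.2074 kJ
Q_total = 5221.9523 kJ

5221.9523 kJ


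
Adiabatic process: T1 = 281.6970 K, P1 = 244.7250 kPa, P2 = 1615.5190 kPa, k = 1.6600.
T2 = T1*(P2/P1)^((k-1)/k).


(k-1)/k = 0.3976
(P2/P1)^exp = 2.1178
T2 = 281.6970 * 2.1178 = 596.5690 K

596.5690 K


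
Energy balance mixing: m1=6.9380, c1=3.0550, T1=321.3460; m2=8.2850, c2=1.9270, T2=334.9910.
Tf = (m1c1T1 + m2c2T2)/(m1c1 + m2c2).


num = 12159.3147
den = 37.1608
Tf = 327.2082 K

327.2082 K


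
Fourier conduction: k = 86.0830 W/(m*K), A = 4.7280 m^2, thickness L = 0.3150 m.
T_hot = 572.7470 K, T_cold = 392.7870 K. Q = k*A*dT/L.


dT = 179.9600 K
Q = 86.0830 * 4.7280 * 179.9600 / 0.3150 = 232519.9883 W

232519.9883 W


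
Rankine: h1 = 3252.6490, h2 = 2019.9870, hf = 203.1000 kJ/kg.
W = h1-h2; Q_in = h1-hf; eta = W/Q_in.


W = 1232.6620 kJ/kg
Q_in = 3049.5490 kJ/kg
eta = 0.4042 = 40.4211%

eta = 40.4211%


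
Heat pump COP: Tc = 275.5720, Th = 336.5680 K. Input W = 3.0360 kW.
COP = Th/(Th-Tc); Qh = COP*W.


COP = 336.5680 / 60.9960 = 5.5179
Qh = 5.5179 * 3.0360 = 16.7523 kW

COP = 5.5179, Qh = 16.7523 kW


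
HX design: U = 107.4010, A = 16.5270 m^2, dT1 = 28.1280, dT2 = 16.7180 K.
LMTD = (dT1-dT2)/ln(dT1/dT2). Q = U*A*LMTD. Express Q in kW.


LMTD = 21.9305 K
Q = 107.4010 * 16.5270 * 21.9305 = 38927.0283 W = 38.9270 kW

38.9270 kW


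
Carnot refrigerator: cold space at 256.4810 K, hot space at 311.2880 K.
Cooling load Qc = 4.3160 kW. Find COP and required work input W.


COP = 256.4810 / 54.8070 = 4.6797
W = 4.3160 / 4.6797 = 0.9223 kW

COP = 4.6797, W = 0.9223 kW


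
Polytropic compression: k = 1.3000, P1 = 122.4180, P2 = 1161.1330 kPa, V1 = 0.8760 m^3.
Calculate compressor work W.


(k-1)/k = 0.2308
(P2/P1)^exp = 1.6806
W = 4.3333 * 122.4180 * 0.8760 * (1.6806 - 1) = 316.2841 kJ

316.2841 kJ


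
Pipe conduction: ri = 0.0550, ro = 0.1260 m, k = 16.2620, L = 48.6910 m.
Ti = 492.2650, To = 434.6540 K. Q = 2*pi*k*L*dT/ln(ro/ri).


dT = 57.6110 K
ln(ro/ri) = 0.8289
Q = 2*pi*16.2620*48.6910*57.6110 / 0.8289 = 345764.3924 W

345764.3924 W


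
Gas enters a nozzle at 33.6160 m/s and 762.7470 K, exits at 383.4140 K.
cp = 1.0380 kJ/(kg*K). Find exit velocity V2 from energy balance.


dT = 379.3330 K
2*cp*1000*dT = 787495.3080
V1^2 = 1130.0355
V2 = sqrt(788625.3435) = 888.0458 m/s

888.0458 m/s


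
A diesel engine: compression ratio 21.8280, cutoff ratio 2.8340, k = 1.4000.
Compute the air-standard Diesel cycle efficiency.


r^(k-1) = 3.4325
rc^k = 4.2989
eta = 0.6257 = 62.5683%

62.5683%


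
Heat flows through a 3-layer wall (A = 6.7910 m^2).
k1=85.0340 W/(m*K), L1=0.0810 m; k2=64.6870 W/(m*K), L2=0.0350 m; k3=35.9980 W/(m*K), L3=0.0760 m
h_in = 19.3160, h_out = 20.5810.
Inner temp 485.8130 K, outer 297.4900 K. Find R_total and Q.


R_conv_in = 1/(19.3160*6.7910) = 0.0076
R_1 = 0.0810/(85.0340*6.7910) = 0.0001
R_2 = 0.0350/(64.6870*6.7910) = 7.9674e-05
R_3 = 0.0760/(35.9980*6.7910) = 0.0003
R_conv_out = 1/(20.5810*6.7910) = 0.0072
R_total = 0.0153 K/W
Q = 188.3230 / 0.0153 = 12301.3983 W

R_total = 0.0153 K/W, Q = 12301.3983 W
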